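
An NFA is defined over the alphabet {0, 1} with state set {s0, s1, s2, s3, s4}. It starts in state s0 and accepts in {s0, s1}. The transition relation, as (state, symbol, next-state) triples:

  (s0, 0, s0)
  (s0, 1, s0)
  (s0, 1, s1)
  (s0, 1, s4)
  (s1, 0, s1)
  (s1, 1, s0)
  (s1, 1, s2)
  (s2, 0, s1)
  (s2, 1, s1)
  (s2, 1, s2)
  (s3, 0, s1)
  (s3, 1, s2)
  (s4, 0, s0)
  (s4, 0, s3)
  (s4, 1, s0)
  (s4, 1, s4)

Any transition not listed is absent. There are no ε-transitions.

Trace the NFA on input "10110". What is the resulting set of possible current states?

{s0, s1, s3}

Start in {s0}.
Read '1': s0→{s0, s1, s4}; now {s0, s1, s4}.
Read '0': s0→{s0}, s1→{s1}, s4→{s0, s3}; now {s0, s1, s3}.
Read '1': s0→{s0, s1, s4}, s1→{s0, s2}, s3→{s2}; now {s0, s1, s2, s4}.
Read '1': s0→{s0, s1, s4}, s1→{s0, s2}, s2→{s1, s2}, s4→{s0, s4}; now {s0, s1, s2, s4}.
Read '0': s0→{s0}, s1→{s1}, s2→{s1}, s4→{s0, s3}; now {s0, s1, s3}.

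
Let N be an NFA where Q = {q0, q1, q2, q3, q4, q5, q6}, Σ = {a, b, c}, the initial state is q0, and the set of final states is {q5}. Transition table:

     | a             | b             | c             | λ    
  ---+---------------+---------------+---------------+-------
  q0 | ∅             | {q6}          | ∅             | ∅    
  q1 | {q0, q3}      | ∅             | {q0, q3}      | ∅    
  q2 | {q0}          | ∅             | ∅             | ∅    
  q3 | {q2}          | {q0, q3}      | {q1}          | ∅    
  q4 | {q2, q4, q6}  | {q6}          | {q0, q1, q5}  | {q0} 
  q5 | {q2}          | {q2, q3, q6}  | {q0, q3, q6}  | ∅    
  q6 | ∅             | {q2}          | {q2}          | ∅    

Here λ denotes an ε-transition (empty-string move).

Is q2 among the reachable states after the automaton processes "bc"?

Start in {q0}.
Read 'b': q0→{q6}; now {q6}.
Read 'c': q6→{q2}; now {q2}.
State q2 is in {q2}.

Yes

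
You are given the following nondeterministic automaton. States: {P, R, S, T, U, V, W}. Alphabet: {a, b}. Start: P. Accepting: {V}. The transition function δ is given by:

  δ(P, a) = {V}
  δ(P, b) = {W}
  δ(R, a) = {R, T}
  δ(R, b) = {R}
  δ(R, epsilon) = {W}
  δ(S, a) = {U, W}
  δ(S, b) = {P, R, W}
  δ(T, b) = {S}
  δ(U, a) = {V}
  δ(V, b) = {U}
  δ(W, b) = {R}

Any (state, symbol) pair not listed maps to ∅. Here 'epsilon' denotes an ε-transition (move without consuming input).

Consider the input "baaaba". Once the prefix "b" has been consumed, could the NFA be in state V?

Start in {P}.
Read 'b': {P} → {W}.
State V is not in {W}.

No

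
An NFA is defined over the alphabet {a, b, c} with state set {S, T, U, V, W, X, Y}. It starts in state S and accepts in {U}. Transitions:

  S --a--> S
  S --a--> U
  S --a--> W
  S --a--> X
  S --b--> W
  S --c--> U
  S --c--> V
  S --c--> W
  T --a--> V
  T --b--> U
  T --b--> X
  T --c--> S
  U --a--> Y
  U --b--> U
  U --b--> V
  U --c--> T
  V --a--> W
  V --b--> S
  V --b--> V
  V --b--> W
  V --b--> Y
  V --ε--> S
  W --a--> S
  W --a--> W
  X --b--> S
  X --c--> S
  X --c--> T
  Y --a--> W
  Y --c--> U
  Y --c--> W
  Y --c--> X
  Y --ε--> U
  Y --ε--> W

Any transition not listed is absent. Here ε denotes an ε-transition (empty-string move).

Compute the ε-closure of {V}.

Begin with {V}.
ε-move V → S; add S.

{S, V}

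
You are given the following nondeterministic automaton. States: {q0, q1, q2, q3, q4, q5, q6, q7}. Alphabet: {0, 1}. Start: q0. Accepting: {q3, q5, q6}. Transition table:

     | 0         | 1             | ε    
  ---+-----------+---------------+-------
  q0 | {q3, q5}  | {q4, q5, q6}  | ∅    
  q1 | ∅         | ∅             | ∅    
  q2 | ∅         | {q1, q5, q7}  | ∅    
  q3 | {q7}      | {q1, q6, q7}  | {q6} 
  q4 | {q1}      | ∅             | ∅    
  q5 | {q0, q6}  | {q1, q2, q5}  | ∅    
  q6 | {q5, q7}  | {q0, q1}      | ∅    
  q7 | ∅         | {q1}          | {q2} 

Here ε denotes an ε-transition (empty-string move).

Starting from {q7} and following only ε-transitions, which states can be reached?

Begin with {q7}.
ε-move q7 → q2; add q2.

{q2, q7}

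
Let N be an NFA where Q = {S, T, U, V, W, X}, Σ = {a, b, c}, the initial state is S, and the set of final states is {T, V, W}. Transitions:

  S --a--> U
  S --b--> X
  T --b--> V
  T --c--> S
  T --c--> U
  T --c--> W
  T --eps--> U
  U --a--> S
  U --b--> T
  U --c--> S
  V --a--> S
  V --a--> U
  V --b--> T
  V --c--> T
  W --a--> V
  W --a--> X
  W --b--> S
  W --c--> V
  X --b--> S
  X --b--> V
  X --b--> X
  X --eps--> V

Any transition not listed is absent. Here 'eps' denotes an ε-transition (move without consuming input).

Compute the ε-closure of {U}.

Begin with {U}.
No ε-moves leave this set, so the closure equals the set itself.

{U}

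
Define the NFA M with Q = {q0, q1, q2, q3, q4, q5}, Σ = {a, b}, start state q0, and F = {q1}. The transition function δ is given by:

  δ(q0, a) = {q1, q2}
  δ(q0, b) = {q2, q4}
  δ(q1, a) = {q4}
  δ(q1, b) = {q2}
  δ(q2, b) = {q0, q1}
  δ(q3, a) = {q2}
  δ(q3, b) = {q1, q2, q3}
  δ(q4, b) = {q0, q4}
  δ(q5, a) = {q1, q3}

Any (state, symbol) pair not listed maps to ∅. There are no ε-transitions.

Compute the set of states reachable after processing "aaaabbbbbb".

Start in {q0}.
Read 'a': {q0} → {q1, q2}.
Read 'a': {q1, q2} → {q4}.
Read 'a': {q4} → ∅.
The set is empty and remains empty for the remaining 7 symbols.

∅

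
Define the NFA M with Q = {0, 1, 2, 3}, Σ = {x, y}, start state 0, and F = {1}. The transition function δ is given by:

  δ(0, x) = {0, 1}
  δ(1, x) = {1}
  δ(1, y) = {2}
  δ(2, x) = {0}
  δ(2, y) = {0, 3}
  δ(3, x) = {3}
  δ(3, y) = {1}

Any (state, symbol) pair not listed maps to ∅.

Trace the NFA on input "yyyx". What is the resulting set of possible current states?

Start in {0}.
Read 'y': 0→∅; now ∅.
The set is empty and remains empty for the remaining 3 symbols.

∅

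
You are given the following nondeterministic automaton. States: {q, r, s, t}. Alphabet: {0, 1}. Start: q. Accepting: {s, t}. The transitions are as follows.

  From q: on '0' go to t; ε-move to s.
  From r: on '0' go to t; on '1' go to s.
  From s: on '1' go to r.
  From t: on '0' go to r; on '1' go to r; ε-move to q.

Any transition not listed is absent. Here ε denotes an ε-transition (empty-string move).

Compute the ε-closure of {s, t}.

Begin with {s, t}.
ε-move t → q; add q.

{q, s, t}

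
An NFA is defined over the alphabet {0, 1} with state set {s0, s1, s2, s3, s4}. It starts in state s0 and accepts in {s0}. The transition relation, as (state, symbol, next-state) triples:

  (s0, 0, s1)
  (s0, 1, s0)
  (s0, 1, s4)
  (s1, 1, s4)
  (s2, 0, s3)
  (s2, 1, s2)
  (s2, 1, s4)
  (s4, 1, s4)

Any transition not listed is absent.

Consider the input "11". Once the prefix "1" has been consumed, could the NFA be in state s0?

Start in {s0}.
Read '1': {s0} → {s0, s4}.
State s0 is in {s0, s4}.

Yes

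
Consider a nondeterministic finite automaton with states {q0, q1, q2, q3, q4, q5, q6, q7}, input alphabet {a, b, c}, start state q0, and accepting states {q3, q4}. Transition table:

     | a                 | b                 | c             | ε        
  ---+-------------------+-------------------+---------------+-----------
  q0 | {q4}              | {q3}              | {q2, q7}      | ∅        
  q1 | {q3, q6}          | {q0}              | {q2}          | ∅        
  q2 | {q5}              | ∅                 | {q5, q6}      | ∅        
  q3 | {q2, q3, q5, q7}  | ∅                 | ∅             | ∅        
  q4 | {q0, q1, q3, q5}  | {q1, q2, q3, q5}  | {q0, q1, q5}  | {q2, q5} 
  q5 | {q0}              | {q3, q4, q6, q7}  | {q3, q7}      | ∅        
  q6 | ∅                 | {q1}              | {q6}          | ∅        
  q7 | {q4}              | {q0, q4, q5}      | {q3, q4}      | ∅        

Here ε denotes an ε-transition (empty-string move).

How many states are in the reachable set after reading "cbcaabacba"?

Start in {q0}.
Read 'c': q0→{q2, q7}; now {q2, q7}.
Read 'b': q2→∅, q7→{q0, q4, q5}; union {q0, q4, q5}; ε-closure = {q0, q2, q4, q5}.
Read 'c': q0→{q2, q7}, q2→{q5, q6}, q4→{q0, q1, q5}, q5→{q3, q7}; now {q0, q1, q2, q3, q5, q6, q7}.
Read 'a': q0→{q4}, q1→{q3, q6}, q2→{q5}, q3→{q2, q3, q5, q7}, q5→{q0}, q6→∅, q7→{q4}; now {q0, q2, q3, q4, q5, q6, q7}.
Read 'a': q0→{q4}, q2→{q5}, q3→{q2, q3, q5, q7}, q4→{q0, q1, q3, q5}, q5→{q0}, q6→∅, q7→{q4}; now {q0, q1, q2, q3, q4, q5, q7}.
Read 'b': q0→{q3}, q1→{q0}, q2→∅, q3→∅, q4→{q1, q2, q3, q5}, q5→{q3, q4, q6, q7}, q7→{q0, q4, q5}; now {q0, q1, q2, q3, q4, q5, q6, q7}.
Read 'a': q0→{q4}, q1→{q3, q6}, q2→{q5}, q3→{q2, q3, q5, q7}, q4→{q0, q1, q3, q5}, q5→{q0}, q6→∅, q7→{q4}; now {q0, q1, q2, q3, q4, q5, q6, q7}.
Read 'c': q0→{q2, q7}, q1→{q2}, q2→{q5, q6}, q3→∅, q4→{q0, q1, q5}, q5→{q3, q7}, q6→{q6}, q7→{q3, q4}; now {q0, q1, q2, q3, q4, q5, q6, q7}.
Read 'b': q0→{q3}, q1→{q0}, q2→∅, q3→∅, q4→{q1, q2, q3, q5}, q5→{q3, q4, q6, q7}, q6→{q1}, q7→{q0, q4, q5}; now {q0, q1, q2, q3, q4, q5, q6, q7}.
Read 'a': q0→{q4}, q1→{q3, q6}, q2→{q5}, q3→{q2, q3, q5, q7}, q4→{q0, q1, q3, q5}, q5→{q0}, q6→∅, q7→{q4}; now {q0, q1, q2, q3, q4, q5, q6, q7}.
That set has 8 states.

8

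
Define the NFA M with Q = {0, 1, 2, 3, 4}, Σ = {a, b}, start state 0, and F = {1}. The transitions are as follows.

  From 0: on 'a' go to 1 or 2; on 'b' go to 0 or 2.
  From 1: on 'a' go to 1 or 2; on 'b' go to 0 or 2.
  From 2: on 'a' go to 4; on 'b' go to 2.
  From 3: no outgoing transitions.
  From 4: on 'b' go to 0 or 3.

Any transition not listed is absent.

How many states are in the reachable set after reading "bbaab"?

3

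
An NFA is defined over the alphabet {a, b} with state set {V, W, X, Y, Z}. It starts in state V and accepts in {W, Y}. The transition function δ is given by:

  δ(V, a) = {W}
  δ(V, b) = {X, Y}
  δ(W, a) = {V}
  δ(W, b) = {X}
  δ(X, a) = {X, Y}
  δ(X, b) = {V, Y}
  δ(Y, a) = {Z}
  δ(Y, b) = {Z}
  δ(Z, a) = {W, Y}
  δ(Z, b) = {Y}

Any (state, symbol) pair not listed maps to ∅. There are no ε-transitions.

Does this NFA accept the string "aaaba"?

Yes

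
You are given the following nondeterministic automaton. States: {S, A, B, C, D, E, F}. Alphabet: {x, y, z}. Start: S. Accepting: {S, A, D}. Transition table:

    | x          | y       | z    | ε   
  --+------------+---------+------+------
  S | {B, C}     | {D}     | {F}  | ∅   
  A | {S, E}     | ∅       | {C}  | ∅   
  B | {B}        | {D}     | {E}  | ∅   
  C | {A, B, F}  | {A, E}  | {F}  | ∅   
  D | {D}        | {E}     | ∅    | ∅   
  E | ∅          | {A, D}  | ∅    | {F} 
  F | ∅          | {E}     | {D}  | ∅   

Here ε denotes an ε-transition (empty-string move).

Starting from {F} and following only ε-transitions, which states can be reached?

Begin with {F}.
No ε-moves leave this set, so the closure equals the set itself.

{F}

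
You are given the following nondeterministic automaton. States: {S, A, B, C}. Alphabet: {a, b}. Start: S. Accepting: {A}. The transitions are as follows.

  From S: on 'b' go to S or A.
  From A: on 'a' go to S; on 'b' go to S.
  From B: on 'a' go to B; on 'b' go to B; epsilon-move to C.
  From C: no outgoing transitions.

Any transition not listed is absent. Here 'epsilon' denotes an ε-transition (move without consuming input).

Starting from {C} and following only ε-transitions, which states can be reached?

Begin with {C}.
No ε-moves leave this set, so the closure equals the set itself.

{C}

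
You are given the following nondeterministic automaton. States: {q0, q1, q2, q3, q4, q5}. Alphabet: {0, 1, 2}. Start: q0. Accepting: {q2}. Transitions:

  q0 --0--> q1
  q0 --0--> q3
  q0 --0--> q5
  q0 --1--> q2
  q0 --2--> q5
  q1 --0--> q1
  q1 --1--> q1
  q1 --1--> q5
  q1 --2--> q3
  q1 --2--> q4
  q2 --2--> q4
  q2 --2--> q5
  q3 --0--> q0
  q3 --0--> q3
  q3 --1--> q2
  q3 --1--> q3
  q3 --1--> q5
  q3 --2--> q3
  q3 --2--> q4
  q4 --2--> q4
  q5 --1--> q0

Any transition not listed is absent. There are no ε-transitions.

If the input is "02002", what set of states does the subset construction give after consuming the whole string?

{q3, q4, q5}

Start in {q0}.
Read '0': q0→{q1, q3, q5}; now {q1, q3, q5}.
Read '2': q1→{q3, q4}, q3→{q3, q4}, q5→∅; now {q3, q4}.
Read '0': q3→{q0, q3}, q4→∅; now {q0, q3}.
Read '0': q0→{q1, q3, q5}, q3→{q0, q3}; now {q0, q1, q3, q5}.
Read '2': q0→{q5}, q1→{q3, q4}, q3→{q3, q4}, q5→∅; now {q3, q4, q5}.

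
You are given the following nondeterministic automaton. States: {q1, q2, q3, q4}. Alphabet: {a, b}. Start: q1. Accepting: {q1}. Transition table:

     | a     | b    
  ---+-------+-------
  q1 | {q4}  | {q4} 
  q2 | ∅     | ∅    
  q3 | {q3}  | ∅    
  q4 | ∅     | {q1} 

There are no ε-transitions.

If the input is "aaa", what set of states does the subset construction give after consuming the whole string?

Start in {q1}.
Read 'a': q1→{q4}; now {q4}.
Read 'a': q4→∅; now ∅.
The set is empty and remains empty for the remaining 1 symbol.

∅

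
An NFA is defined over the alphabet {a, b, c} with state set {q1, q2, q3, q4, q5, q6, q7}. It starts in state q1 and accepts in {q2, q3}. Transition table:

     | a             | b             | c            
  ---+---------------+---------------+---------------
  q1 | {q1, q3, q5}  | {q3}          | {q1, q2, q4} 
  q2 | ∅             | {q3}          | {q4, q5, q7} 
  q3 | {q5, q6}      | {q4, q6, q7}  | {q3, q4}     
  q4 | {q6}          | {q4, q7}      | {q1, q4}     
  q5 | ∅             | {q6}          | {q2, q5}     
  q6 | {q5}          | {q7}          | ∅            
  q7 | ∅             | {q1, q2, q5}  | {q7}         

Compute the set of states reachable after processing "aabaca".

Start in {q1}.
Read 'a': q1→{q1, q3, q5}; now {q1, q3, q5}.
Read 'a': q1→{q1, q3, q5}, q3→{q5, q6}, q5→∅; now {q1, q3, q5, q6}.
Read 'b': q1→{q3}, q3→{q4, q6, q7}, q5→{q6}, q6→{q7}; now {q3, q4, q6, q7}.
Read 'a': q3→{q5, q6}, q4→{q6}, q6→{q5}, q7→∅; now {q5, q6}.
Read 'c': q5→{q2, q5}, q6→∅; now {q2, q5}.
Read 'a': q2→∅, q5→∅; now ∅.

∅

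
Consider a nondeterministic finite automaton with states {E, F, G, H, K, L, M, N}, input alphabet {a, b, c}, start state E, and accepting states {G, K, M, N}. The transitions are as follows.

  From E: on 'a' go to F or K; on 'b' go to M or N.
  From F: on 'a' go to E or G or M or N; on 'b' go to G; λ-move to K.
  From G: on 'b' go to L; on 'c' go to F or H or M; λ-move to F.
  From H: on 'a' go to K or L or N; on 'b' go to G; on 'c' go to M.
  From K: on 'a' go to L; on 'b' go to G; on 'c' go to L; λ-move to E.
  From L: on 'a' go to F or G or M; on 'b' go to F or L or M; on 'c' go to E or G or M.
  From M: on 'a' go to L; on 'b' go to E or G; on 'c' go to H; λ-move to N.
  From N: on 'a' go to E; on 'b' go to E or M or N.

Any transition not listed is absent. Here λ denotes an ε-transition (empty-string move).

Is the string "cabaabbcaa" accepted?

Start in {E}.
Read 'c': E→∅; now ∅.
The set is empty and remains empty for the remaining 9 symbols.
The final set ∅ contains no accepting state.

No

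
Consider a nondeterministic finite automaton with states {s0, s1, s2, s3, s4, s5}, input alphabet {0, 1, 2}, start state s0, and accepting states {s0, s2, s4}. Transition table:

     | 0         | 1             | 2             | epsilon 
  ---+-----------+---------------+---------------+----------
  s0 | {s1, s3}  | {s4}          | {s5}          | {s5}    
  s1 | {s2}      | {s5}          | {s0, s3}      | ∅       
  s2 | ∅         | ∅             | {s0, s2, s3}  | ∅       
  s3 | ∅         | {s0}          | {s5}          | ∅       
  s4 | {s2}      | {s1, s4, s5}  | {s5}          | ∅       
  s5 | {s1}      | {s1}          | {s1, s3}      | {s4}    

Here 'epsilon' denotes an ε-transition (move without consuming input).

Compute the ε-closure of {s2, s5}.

{s2, s4, s5}

Begin with {s2, s5}.
ε-move s5 → s4; add s4.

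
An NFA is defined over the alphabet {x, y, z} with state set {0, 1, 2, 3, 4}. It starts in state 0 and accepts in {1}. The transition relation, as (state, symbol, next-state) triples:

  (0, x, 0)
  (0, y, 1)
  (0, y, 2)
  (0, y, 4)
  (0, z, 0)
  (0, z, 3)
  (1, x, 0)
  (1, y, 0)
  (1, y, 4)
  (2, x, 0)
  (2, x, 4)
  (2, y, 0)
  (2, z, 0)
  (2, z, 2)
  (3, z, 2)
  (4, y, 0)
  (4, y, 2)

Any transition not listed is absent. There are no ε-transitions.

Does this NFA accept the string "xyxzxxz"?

Start in {0}.
Read 'x': {0} → {0}.
Read 'y': {0} → {1, 2, 4}.
Read 'x': {1, 2, 4} → {0, 4}.
Read 'z': {0, 4} → {0, 3}.
Read 'x': {0, 3} → {0}.
Read 'x': {0} → {0}.
Read 'z': {0} → {0, 3}.
The final set {0, 3} contains no accepting state.

No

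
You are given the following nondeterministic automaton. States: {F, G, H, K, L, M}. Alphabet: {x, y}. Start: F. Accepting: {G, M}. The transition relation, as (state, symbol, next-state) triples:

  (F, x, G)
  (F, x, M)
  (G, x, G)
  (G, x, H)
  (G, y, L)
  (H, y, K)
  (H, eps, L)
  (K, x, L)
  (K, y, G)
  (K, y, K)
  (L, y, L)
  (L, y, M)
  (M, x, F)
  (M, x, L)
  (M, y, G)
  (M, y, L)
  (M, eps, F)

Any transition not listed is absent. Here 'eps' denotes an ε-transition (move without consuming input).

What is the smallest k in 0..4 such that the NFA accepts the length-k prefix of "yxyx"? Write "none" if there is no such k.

none

Start in {F}.
Read 'y': F→∅; now ∅.
The set is empty and remains empty for the remaining 3 symbols.
No reachable set along the way intersects F.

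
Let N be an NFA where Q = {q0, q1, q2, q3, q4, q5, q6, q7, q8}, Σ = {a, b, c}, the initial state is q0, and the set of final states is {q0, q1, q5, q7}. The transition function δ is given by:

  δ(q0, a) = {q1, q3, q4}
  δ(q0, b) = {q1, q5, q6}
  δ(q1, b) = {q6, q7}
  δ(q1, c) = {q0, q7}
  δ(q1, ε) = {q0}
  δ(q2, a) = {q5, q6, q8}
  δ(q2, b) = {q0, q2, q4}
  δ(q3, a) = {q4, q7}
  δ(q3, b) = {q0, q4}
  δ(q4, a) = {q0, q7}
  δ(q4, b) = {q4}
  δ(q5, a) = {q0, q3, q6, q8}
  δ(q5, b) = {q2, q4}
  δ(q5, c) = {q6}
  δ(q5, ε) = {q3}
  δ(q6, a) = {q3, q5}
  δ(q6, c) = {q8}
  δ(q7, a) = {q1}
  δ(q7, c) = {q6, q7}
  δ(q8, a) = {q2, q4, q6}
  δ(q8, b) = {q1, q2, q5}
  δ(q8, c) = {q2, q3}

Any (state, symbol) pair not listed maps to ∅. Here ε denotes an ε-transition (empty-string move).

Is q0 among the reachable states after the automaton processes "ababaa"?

Yes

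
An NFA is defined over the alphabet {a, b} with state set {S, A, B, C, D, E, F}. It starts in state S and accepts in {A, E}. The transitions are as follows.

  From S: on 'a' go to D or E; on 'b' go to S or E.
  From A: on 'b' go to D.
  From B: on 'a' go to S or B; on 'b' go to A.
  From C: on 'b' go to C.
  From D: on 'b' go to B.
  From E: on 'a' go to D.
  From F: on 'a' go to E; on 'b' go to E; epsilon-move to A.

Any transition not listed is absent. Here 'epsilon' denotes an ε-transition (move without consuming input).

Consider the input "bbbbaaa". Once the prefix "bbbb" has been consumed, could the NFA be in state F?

No

Start in {S}.
Read 'b': S→{S, E}; now {S, E}.
Read 'b': S→{S, E}, E→∅; now {S, E}.
Read 'b': S→{S, E}, E→∅; now {S, E}.
Read 'b': S→{S, E}, E→∅; now {S, E}.
State F is not in {S, E}.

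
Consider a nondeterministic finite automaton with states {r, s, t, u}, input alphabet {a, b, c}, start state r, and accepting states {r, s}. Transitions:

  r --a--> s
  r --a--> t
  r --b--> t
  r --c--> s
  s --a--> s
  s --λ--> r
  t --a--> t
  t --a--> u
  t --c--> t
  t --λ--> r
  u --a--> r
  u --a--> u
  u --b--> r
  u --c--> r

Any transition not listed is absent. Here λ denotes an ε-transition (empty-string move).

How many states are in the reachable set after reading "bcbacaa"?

Start in {r}.
Read 'b': {r} → {r, t}.
Read 'c': {r, t} → {r, s, t}.
Read 'b': {r, s, t} → {r, t}.
Read 'a': {r, t} → {r, s, t, u}.
Read 'c': {r, s, t, u} → {r, s, t}.
Read 'a': {r, s, t} → {r, s, t, u}.
Read 'a': {r, s, t, u} → {r, s, t, u}.
That set has 4 states.

4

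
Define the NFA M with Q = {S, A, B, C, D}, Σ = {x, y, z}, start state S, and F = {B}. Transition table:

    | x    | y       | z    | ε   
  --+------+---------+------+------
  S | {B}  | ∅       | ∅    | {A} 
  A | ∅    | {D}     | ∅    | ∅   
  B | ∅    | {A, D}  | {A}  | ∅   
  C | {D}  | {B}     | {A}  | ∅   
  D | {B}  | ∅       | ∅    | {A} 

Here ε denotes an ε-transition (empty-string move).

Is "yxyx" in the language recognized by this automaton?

Yes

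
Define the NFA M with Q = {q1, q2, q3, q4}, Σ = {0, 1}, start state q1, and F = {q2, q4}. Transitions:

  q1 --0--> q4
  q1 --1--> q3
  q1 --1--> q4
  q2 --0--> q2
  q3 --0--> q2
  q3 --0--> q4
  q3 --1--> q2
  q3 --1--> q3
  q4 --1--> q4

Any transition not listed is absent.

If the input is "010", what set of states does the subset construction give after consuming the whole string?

Start in {q1}.
Read '0': q1→{q4}; now {q4}.
Read '1': q4→{q4}; now {q4}.
Read '0': q4→∅; now ∅.

∅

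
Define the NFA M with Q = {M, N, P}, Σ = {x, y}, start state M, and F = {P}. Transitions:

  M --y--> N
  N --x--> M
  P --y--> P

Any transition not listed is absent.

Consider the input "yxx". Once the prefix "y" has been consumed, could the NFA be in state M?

Start in {M}.
Read 'y': M→{N}; now {N}.
State M is not in {N}.

No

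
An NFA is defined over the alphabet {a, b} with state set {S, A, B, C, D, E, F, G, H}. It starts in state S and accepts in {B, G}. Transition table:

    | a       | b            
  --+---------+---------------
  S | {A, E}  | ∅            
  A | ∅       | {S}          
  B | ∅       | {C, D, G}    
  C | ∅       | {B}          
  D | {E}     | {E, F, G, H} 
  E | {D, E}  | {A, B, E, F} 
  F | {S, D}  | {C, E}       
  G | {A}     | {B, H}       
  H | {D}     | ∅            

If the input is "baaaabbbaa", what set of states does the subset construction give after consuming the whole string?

Start in {S}.
Read 'b': {S} → ∅.
The set is empty and remains empty for the remaining 9 symbols.

∅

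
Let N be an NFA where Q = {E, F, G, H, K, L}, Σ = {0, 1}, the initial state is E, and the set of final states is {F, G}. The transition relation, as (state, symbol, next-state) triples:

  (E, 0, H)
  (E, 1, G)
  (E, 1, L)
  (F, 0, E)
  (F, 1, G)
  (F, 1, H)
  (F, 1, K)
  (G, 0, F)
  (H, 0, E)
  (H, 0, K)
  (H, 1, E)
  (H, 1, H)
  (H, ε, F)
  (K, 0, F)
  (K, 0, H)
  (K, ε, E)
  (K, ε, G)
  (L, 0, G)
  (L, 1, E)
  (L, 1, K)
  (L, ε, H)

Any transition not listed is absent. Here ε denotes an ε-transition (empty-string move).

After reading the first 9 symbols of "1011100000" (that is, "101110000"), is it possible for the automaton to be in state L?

No

Start in {E}.
Read '1': E→{G, L}; union {G, L}; ε-closure = {F, G, H, L}.
Read '0': F→{E}, G→{F}, H→{E, K}, L→{G}; now {E, F, G, K}.
Read '1': E→{G, L}, F→{G, H, K}, G→∅, K→∅; union {G, H, K, L}; ε-closure = {E, F, G, H, K, L}.
Read '1': E→{G, L}, F→{G, H, K}, G→∅, H→{E, H}, K→∅, L→{E, K}; union {E, G, H, K, L}; ε-closure = {E, F, G, H, K, L}.
Read '1': E→{G, L}, F→{G, H, K}, G→∅, H→{E, H}, K→∅, L→{E, K}; union {E, G, H, K, L}; ε-closure = {E, F, G, H, K, L}.
Read '0': E→{H}, F→{E}, G→{F}, H→{E, K}, K→{F, H}, L→{G}; now {E, F, G, H, K}.
Read '0': E→{H}, F→{E}, G→{F}, H→{E, K}, K→{F, H}; union {E, F, H, K}; ε-closure = {E, F, G, H, K}.
Read '0': E→{H}, F→{E}, G→{F}, H→{E, K}, K→{F, H}; union {E, F, H, K}; ε-closure = {E, F, G, H, K}.
Read '0': E→{H}, F→{E}, G→{F}, H→{E, K}, K→{F, H}; union {E, F, H, K}; ε-closure = {E, F, G, H, K}.
State L is not in {E, F, G, H, K}.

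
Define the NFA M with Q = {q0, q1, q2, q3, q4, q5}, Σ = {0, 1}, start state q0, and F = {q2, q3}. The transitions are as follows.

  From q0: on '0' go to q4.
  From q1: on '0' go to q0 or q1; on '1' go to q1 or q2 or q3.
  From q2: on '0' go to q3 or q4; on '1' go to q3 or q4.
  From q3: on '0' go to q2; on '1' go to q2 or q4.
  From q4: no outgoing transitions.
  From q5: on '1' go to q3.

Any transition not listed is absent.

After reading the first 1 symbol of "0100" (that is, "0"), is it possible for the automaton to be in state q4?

Start in {q0}.
Read '0': q0→{q4}; now {q4}.
State q4 is in {q4}.

Yes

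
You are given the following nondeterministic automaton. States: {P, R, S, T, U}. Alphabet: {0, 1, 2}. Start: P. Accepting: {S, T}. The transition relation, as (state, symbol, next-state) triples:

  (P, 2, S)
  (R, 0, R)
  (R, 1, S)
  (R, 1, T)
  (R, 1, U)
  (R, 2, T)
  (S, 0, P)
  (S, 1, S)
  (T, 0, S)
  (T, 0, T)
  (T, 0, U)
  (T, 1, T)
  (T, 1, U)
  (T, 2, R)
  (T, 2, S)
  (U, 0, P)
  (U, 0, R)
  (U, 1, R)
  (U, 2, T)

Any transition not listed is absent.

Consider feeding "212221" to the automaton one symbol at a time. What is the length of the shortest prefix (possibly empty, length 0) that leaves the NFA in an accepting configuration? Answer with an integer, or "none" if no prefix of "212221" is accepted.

1

Start in {P}.
Read '2': {P} → {S}.
None of the earlier sets intersect F, but {S} does.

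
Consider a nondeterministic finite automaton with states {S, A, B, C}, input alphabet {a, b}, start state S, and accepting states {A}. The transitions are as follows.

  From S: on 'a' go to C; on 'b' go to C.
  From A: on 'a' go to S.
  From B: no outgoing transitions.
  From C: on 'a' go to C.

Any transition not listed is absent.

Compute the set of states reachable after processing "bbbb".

∅

Start in {S}.
Read 'b': {S} → {C}.
Read 'b': {C} → ∅.
The set is empty and remains empty for the remaining 2 symbols.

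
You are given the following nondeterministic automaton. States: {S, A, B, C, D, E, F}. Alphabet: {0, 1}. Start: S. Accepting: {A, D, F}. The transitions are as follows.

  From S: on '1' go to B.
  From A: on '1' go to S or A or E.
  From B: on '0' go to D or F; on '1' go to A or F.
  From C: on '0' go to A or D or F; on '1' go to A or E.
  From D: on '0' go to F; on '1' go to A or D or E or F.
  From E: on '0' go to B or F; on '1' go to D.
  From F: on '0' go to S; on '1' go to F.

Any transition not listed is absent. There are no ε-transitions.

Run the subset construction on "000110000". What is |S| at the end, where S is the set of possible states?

Start in {S}.
Read '0': S→∅; now ∅.
The set is empty and remains empty for the remaining 8 symbols.
That set has 0 states.

0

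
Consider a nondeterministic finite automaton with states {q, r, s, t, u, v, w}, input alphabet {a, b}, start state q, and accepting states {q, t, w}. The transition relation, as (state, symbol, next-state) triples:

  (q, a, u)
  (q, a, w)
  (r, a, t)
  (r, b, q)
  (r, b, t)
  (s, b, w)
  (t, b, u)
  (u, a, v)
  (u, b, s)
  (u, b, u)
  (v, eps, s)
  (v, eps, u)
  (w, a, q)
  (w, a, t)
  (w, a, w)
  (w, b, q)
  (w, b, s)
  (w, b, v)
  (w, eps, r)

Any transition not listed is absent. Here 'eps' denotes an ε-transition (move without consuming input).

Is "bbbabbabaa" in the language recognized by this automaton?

No

Start in {q}.
Read 'b': q→∅; now ∅.
The set is empty and remains empty for the remaining 9 symbols.
The final set ∅ contains no accepting state.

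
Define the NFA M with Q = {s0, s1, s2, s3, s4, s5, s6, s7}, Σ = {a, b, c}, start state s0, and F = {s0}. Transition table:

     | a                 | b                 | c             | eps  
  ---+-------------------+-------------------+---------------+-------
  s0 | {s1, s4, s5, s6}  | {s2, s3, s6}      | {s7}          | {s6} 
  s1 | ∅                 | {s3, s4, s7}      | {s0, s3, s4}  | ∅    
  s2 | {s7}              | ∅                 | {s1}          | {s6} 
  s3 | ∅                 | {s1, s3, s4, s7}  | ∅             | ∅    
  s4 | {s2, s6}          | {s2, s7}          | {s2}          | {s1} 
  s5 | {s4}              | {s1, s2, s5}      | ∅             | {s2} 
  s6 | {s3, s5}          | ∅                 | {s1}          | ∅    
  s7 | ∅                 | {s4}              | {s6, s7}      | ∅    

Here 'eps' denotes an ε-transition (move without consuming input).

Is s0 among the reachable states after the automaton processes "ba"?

Start: ε-closure({s0}) = {s0, s6}.
Read 'b': {s0, s6} → {s2, s3, s6}.
Read 'a': {s2, s3, s6} → {s2, s3, s5, s6, s7}.
State s0 is not in {s2, s3, s5, s6, s7}.

No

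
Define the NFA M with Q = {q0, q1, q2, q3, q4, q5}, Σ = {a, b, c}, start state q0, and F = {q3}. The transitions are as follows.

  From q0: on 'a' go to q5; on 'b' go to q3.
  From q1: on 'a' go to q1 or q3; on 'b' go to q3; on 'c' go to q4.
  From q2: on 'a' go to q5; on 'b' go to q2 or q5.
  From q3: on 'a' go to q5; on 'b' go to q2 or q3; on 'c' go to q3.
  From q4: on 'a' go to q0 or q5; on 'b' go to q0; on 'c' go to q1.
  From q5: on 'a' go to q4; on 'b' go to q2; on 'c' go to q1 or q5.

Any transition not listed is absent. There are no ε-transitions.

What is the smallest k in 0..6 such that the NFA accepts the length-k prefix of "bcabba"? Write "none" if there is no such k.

Start in {q0}.
Read 'b': {q0} → {q3}.
None of the earlier sets intersect F, but {q3} does.

1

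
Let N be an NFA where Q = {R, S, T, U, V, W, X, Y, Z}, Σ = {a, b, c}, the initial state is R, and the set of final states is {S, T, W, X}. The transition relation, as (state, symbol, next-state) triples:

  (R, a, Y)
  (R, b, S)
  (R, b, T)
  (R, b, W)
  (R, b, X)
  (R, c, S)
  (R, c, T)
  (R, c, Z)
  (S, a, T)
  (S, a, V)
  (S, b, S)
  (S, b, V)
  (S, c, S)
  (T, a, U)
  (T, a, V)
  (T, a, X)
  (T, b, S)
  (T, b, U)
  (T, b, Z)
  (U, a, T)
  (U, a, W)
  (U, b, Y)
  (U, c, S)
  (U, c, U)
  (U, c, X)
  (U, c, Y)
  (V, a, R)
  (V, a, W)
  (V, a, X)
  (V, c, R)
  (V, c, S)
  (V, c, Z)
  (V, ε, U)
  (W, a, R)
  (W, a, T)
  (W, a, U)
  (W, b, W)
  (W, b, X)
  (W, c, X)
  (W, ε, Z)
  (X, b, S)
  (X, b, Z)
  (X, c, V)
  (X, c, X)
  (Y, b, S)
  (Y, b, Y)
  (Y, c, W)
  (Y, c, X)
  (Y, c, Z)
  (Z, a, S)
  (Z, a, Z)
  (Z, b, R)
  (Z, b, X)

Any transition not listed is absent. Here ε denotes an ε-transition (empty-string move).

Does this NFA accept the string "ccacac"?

Start in {R}.
Read 'c': {R} → {S, T, Z}.
Read 'c': {S, T, Z} → {S}.
Read 'a': {S} → {T, U, V}.
Read 'c': {T, U, V} → {R, S, U, X, Y, Z}.
Read 'a': {R, S, U, X, Y, Z} → {S, T, U, V, W, Y, Z}.
Read 'c': {S, T, U, V, W, Y, Z} → {R, S, U, W, X, Y, Z}.
The final set {R, S, U, W, X, Y, Z} contains the accepting states S, W, X.

Yes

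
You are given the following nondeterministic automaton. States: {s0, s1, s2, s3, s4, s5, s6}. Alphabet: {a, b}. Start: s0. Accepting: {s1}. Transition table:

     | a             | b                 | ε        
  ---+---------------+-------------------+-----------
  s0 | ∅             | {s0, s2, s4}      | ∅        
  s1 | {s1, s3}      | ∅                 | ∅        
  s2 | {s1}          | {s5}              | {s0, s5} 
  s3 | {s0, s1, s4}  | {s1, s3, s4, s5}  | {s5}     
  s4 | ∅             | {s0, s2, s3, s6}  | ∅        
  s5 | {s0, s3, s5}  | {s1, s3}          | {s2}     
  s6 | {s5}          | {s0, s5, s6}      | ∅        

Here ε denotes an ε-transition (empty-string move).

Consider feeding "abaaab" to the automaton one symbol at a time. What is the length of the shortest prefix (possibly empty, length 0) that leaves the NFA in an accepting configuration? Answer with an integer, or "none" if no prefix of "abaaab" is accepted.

none

Start in {s0}.
Read 'a': s0→∅; now ∅.
The set is empty and remains empty for the remaining 5 symbols.
No reachable set along the way intersects F.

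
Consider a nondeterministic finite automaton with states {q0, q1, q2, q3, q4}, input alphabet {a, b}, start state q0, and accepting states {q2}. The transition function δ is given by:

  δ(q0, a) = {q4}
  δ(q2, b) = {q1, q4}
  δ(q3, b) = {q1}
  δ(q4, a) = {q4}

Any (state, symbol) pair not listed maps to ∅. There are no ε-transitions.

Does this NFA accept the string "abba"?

No

Start in {q0}.
Read 'a': {q0} → {q4}.
Read 'b': {q4} → ∅.
The set is empty and remains empty for the remaining 2 symbols.
The final set ∅ contains no accepting state.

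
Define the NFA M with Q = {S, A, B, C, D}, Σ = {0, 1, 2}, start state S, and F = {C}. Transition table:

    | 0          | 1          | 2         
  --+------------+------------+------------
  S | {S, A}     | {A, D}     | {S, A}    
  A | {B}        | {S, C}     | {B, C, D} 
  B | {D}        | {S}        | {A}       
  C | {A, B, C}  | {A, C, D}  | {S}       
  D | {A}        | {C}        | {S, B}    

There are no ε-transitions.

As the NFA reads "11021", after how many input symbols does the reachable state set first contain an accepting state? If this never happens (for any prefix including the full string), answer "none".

2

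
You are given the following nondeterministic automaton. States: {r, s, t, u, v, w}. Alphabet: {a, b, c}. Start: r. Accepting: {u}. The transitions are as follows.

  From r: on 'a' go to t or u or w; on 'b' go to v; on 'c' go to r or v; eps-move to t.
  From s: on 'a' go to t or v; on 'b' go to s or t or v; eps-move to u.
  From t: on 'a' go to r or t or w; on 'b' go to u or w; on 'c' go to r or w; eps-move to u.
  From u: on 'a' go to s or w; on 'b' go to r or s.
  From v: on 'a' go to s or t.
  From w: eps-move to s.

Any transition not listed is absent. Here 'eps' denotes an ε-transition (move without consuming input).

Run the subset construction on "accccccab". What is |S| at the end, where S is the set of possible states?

6

Start: ε-closure({r}) = {r, t, u}.
Read 'a': r→{t, u, w}, t→{r, t, w}, u→{s, w}; now {r, s, t, u, w}.
Read 'c': r→{r, v}, s→∅, t→{r, w}, u→∅, w→∅; union {r, v, w}; ε-closure = {r, s, t, u, v, w}.
Read 'c': r→{r, v}, s→∅, t→{r, w}, u→∅, v→∅, w→∅; union {r, v, w}; ε-closure = {r, s, t, u, v, w}.
Read 'c': r→{r, v}, s→∅, t→{r, w}, u→∅, v→∅, w→∅; union {r, v, w}; ε-closure = {r, s, t, u, v, w}.
Read 'c': r→{r, v}, s→∅, t→{r, w}, u→∅, v→∅, w→∅; union {r, v, w}; ε-closure = {r, s, t, u, v, w}.
Read 'c': r→{r, v}, s→∅, t→{r, w}, u→∅, v→∅, w→∅; union {r, v, w}; ε-closure = {r, s, t, u, v, w}.
Read 'c': r→{r, v}, s→∅, t→{r, w}, u→∅, v→∅, w→∅; union {r, v, w}; ε-closure = {r, s, t, u, v, w}.
Read 'a': r→{t, u, w}, s→{t, v}, t→{r, t, w}, u→{s, w}, v→{s, t}, w→∅; now {r, s, t, u, v, w}.
Read 'b': r→{v}, s→{s, t, v}, t→{u, w}, u→{r, s}, v→∅, w→∅; now {r, s, t, u, v, w}.
That set has 6 states.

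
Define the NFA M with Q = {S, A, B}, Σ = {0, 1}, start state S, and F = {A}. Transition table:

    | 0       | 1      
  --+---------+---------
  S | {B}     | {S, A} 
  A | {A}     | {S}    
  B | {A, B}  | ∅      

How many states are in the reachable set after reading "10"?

2

Start in {S}.
Read '1': S→{S, A}; now {S, A}.
Read '0': S→{B}, A→{A}; now {A, B}.
That set has 2 states.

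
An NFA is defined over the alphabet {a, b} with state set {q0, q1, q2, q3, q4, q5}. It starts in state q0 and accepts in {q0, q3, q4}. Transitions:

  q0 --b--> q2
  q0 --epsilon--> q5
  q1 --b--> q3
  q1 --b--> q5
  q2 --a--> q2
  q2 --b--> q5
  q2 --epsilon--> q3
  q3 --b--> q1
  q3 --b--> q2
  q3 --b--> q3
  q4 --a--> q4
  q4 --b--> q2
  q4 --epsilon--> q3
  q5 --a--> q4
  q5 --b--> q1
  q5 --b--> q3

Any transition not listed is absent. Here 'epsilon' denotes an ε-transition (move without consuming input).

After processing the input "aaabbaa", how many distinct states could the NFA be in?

Start: ε-closure({q0}) = {q0, q5}.
Read 'a': q0→∅, q5→{q4}; union {q4}; ε-closure = {q3, q4}.
Read 'a': q3→∅, q4→{q4}; union {q4}; ε-closure = {q3, q4}.
Read 'a': q3→∅, q4→{q4}; union {q4}; ε-closure = {q3, q4}.
Read 'b': q3→{q1, q2, q3}, q4→{q2}; now {q1, q2, q3}.
Read 'b': q1→{q3, q5}, q2→{q5}, q3→{q1, q2, q3}; now {q1, q2, q3, q5}.
Read 'a': q1→∅, q2→{q2}, q3→∅, q5→{q4}; union {q2, q4}; ε-closure = {q2, q3, q4}.
Read 'a': q2→{q2}, q3→∅, q4→{q4}; union {q2, q4}; ε-closure = {q2, q3, q4}.
That set has 3 states.

3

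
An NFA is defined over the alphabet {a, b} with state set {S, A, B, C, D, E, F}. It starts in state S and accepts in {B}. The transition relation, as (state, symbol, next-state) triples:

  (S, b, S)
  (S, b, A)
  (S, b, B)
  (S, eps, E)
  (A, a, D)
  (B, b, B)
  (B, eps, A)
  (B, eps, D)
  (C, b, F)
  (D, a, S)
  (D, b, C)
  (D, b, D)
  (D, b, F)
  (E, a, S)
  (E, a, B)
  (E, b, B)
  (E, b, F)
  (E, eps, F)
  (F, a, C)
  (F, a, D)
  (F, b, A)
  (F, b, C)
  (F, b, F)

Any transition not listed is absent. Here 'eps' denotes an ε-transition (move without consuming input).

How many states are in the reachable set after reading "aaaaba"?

7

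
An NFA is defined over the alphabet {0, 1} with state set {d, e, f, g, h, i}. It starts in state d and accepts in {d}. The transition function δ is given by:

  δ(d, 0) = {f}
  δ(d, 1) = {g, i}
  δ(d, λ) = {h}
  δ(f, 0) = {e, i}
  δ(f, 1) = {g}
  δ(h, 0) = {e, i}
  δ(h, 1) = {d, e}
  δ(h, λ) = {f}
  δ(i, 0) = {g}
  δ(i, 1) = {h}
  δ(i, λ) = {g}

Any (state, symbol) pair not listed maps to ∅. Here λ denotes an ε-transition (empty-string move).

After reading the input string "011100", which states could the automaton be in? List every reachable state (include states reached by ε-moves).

Start: ε-closure({d}) = {d, f, h}.
Read '0': d→{f}, f→{e, i}, h→{e, i}; union {e, f, i}; ε-closure = {e, f, g, i}.
Read '1': e→∅, f→{g}, g→∅, i→{h}; union {g, h}; ε-closure = {f, g, h}.
Read '1': f→{g}, g→∅, h→{d, e}; union {d, e, g}; ε-closure = {d, e, f, g, h}.
Read '1': d→{g, i}, e→∅, f→{g}, g→∅, h→{d, e}; union {d, e, g, i}; ε-closure = {d, e, f, g, h, i}.
Read '0': d→{f}, e→∅, f→{e, i}, g→∅, h→{e, i}, i→{g}; now {e, f, g, i}.
Read '0': e→∅, f→{e, i}, g→∅, i→{g}; now {e, g, i}.

{e, g, i}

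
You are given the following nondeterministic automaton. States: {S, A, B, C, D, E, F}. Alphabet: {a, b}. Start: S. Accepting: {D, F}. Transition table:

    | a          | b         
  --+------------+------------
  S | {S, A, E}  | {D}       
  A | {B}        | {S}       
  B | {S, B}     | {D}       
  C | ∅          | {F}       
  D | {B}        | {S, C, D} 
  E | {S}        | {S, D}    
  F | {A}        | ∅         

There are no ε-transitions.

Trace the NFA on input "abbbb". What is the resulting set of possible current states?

Start in {S}.
Read 'a': {S} → {S, A, E}.
Read 'b': {S, A, E} → {S, D}.
Read 'b': {S, D} → {S, C, D}.
Read 'b': {S, C, D} → {S, C, D, F}.
Read 'b': {S, C, D, F} → {S, C, D, F}.

{S, C, D, F}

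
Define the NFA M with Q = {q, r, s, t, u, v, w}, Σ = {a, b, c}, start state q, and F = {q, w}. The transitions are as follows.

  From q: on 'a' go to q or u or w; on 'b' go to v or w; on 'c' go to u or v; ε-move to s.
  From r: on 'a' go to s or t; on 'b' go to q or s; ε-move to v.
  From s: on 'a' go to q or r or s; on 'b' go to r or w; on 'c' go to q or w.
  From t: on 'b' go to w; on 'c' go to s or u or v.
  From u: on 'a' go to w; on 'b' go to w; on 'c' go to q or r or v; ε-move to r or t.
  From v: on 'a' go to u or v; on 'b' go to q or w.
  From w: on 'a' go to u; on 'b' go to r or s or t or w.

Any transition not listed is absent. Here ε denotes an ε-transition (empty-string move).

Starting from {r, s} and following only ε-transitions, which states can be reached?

{r, s, v}

Begin with {r, s}.
ε-move r → v; add v.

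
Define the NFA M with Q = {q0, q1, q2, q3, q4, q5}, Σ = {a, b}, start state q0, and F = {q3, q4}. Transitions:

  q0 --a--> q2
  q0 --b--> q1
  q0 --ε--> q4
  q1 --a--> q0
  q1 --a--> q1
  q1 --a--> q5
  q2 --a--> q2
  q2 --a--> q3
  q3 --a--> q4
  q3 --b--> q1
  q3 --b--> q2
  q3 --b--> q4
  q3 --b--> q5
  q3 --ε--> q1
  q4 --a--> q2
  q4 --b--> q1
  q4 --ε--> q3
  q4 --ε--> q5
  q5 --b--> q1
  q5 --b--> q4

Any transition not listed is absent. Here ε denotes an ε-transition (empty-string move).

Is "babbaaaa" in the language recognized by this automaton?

Yes

Start: ε-closure({q0}) = {q0, q1, q3, q4, q5}.
Read 'b': {q0, q1, q3, q4, q5} → {q1, q2, q3, q4, q5}.
Read 'a': {q1, q2, q3, q4, q5} → {q0, q1, q2, q3, q4, q5}.
Read 'b': {q0, q1, q2, q3, q4, q5} → {q1, q2, q3, q4, q5}.
Read 'b': {q1, q2, q3, q4, q5} → {q1, q2, q3, q4, q5}.
Read 'a': {q1, q2, q3, q4, q5} → {q0, q1, q2, q3, q4, q5}.
Read 'a': {q0, q1, q2, q3, q4, q5} → {q0, q1, q2, q3, q4, q5}.
Read 'a': {q0, q1, q2, q3, q4, q5} → {q0, q1, q2, q3, q4, q5}.
Read 'a': {q0, q1, q2, q3, q4, q5} → {q0, q1, q2, q3, q4, q5}.
The final set {q0, q1, q2, q3, q4, q5} contains the accepting states q3, q4.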